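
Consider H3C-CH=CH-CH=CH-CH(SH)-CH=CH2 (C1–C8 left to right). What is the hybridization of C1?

sp³

C1 — 4 σ bonds. Steric number 4, so sp3.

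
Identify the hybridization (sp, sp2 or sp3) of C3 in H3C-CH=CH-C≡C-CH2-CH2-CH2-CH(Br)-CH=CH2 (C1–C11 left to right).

C3 — 3 σ bonds, plus one π bond. Steric number 3, so sp2.

sp²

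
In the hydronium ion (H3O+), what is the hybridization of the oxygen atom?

sp3

Three σ bonds + one lone pair = steric number 4 → sp3.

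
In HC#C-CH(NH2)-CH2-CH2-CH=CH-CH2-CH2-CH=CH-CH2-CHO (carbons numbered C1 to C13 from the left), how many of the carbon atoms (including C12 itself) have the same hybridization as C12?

6

C12 is sp3 (only σ bonds).
C1: sp
C2: sp
C3: sp3 ✓
C4: sp3 ✓
C5: sp3 ✓
C6: sp2
C7: sp2
C8: sp3 ✓
C9: sp3 ✓
C10: sp2
C11: sp2
C12: sp3 ✓
C13: sp2
6 carbons are sp3.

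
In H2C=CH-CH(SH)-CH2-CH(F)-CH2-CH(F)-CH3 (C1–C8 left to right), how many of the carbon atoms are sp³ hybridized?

C1: sp2
C2: sp2
C3: sp3 ✓
C4: sp3 ✓
C5: sp3 ✓
C6: sp3 ✓
C7: sp3 ✓
C8: sp3 ✓
C3, C4, C5, C6, C7, C8 → 6 sp3 carbons.

6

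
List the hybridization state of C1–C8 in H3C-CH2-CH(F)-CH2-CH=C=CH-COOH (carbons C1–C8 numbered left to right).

C1 has 4 σ bonds: steric number 4 → sp3.
C2 — 4 σ bonds. Steric number 4, so sp3.
C3: 4 σ bonds — 4 electron domains, sp3.
C4 (4 σ bonds) has steric number 4: sp3.
C5: 3 σ bonds, plus one π bond — 3 electron domains, sp2.
C6 — 2 σ bonds, plus two π bonds. Steric number 2, so sp.
C7 has 3 σ bonds, plus one π bond: steric number 3 → sp2.
C8 — 3 σ bonds, plus one π bond. Steric number 3, so sp2.

C1 sp3, C2 sp3, C3 sp3, C4 sp3, C5 sp2, C6 sp, C7 sp2, C8 sp2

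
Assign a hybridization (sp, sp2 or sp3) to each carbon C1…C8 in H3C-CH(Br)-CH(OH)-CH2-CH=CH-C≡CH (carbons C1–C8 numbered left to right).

C1 sp3, C2 sp3, C3 sp3, C4 sp3, C5 sp2, C6 sp2, C7 sp, C8 sp

C1 (4 σ bonds) has steric number 4: sp3.
C2 (4 σ bonds) has steric number 4: sp3.
C3 carries 4 σ bonds, giving a steric number of 4, so it is sp3.
C4 (4 σ bonds) has steric number 4: sp3.
C5 — 3 σ bonds, plus one π bond. Steric number 3, so sp2.
C6 carries 3 σ bonds, plus one π bond, giving a steric number of 3, so it is sp2.
C7 is sp: 2 σ bonds, plus two π bonds, 2 electron-density regions.
C8 — 2 σ bonds, plus two π bonds. Steric number 2, so sp.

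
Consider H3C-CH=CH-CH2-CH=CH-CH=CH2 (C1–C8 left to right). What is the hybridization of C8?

C8: 3 σ bonds, plus one π bond — 3 electron domains, sp2.

sp^2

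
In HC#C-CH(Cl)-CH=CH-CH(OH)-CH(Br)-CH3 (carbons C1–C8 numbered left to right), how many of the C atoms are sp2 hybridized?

C1: sp
C2: sp
C3: sp3
C4: sp2 ✓
C5: sp2 ✓
C6: sp3
C7: sp3
C8: sp3
C4, C5 → 2 sp2 carbons.

2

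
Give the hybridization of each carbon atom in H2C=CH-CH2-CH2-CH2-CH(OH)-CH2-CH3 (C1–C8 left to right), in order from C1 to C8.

C1 is sp2: 3 σ bonds, plus one π bond, 3 electron-density regions.
C2 carries 3 σ bonds, plus one π bond, giving a steric number of 3, so it is sp2.
C3 is sp3: 4 σ bonds, 4 electron-density regions.
C4 is sp3: 4 σ bonds, 4 electron-density regions.
C5 — 4 σ bonds. Steric number 4, so sp3.
C6 carries 4 σ bonds, giving a steric number of 4, so it is sp3.
C7: 4 σ bonds; 4 regions of electron density → sp3.
C8 is sp3: 4 σ bonds, 4 electron-density regions.

C1 sp2, C2 sp2, C3 sp3, C4 sp3, C5 sp3, C6 sp3, C7 sp3, C8 sp3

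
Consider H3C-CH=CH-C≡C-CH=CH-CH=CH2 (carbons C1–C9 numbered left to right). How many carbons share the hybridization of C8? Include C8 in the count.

6

C8 is sp2 (one π bond).
C1: sp3
C2: sp2 ✓
C3: sp2 ✓
C4: sp
C5: sp
C6: sp2 ✓
C7: sp2 ✓
C8: sp2 ✓
C9: sp2 ✓
6 carbons are sp2.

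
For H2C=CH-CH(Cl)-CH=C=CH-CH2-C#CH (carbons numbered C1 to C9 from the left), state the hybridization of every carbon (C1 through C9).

C1 has 3 σ bonds, plus one π bond: steric number 3 → sp2.
C2 (3 σ bonds, plus one π bond) has steric number 3: sp2.
C3 — 4 σ bonds. Steric number 4, so sp3.
C4 (3 σ bonds, plus one π bond) has steric number 3: sp2.
C5 (2 σ bonds, plus two π bonds) has steric number 2: sp.
C6 — 3 σ bonds, plus one π bond. Steric number 3, so sp2.
C7 has 4 σ bonds: steric number 4 → sp3.
C8: 2 σ bonds, plus two π bonds — 2 electron domains, sp.
C9: 2 σ bonds, plus two π bonds; 2 regions of electron density → sp.

C1 sp2, C2 sp2, C3 sp3, C4 sp2, C5 sp, C6 sp2, C7 sp3, C8 sp, C9 sp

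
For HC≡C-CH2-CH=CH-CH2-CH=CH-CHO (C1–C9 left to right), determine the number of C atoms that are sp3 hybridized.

2

C1: sp
C2: sp
C3: sp3 ✓
C4: sp2
C5: sp2
C6: sp3 ✓
C7: sp2
C8: sp2
C9: sp2
C3, C6 → 2 sp3 carbons.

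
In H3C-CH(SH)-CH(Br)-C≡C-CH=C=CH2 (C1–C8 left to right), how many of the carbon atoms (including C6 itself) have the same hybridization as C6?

C6 is sp2 (one π bond).
C1: sp3
C2: sp3
C3: sp3
C4: sp
C5: sp
C6: sp2 ✓
C7: sp
C8: sp2 ✓
2 carbons are sp2.

2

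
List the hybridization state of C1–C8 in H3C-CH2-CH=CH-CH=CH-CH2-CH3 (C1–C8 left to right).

C1 sp3, C2 sp3, C3 sp2, C4 sp2, C5 sp2, C6 sp2, C7 sp3, C8 sp3

C1 — 4 σ bonds. Steric number 4, so sp3.
C2 has 4 σ bonds: steric number 4 → sp3.
C3 (3 σ bonds, plus one π bond) has steric number 3: sp2.
C4: 3 σ bonds, plus one π bond — 3 electron domains, sp2.
C5 — 3 σ bonds, plus one π bond. Steric number 3, so sp2.
C6 has 3 σ bonds, plus one π bond: steric number 3 → sp2.
C7: 4 σ bonds; 4 regions of electron density → sp3.
C8 has 4 σ bonds: steric number 4 → sp3.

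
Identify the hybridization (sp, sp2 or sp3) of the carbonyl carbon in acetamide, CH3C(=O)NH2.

sp^2

The carbonyl carbon — 3 σ bonds, plus one π bond. Steric number 3, so sp2.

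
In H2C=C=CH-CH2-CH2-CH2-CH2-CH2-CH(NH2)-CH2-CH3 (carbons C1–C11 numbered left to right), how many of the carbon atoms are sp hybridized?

C1: sp2
C2: sp ✓
C3: sp2
C4: sp3
C5: sp3
C6: sp3
C7: sp3
C8: sp3
C9: sp3
C10: sp3
C11: sp3
C2 → 1 sp carbon.

1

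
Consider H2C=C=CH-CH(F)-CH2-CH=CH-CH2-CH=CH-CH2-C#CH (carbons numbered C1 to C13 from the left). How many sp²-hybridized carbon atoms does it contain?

C1: sp2 ✓
C2: sp
C3: sp2 ✓
C4: sp3
C5: sp3
C6: sp2 ✓
C7: sp2 ✓
C8: sp3
C9: sp2 ✓
C10: sp2 ✓
C11: sp3
C12: sp
C13: sp
C1, C3, C6, C7, C9, C10 → 6 sp2 carbons.

6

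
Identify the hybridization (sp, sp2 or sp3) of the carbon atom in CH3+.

sp²

Three σ bonds to H, empty p orbital → sp2, trigonal planar.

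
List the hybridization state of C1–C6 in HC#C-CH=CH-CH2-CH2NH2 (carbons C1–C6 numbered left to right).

C1 sp, C2 sp, C3 sp2, C4 sp2, C5 sp3, C6 sp3

C1 — 2 σ bonds, plus two π bonds. Steric number 2, so sp.
C2 — 2 σ bonds, plus two π bonds. Steric number 2, so sp.
C3 (3 σ bonds, plus one π bond) has steric number 3: sp2.
C4 is sp2: 3 σ bonds, plus one π bond, 3 electron-density regions.
C5: 4 σ bonds; 4 regions of electron density → sp3.
C6 (4 σ bonds) has steric number 4: sp3.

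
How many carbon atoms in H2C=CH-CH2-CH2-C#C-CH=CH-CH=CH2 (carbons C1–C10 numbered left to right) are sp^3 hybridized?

C1: sp2
C2: sp2
C3: sp3 ✓
C4: sp3 ✓
C5: sp
C6: sp
C7: sp2
C8: sp2
C9: sp2
C10: sp2
C3, C4 → 2 sp3 carbons.

2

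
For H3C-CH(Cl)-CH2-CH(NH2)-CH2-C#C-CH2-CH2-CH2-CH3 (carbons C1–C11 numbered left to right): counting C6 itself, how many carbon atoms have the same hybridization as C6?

C6 is sp (two π bonds).
C1: sp3
C2: sp3
C3: sp3
C4: sp3
C5: sp3
C6: sp ✓
C7: sp ✓
C8: sp3
C9: sp3
C10: sp3
C11: sp3
2 carbons are sp.

2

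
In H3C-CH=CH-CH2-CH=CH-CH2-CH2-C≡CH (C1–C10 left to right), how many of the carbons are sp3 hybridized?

C1: sp3 ✓
C2: sp2
C3: sp2
C4: sp3 ✓
C5: sp2
C6: sp2
C7: sp3 ✓
C8: sp3 ✓
C9: sp
C10: sp
C1, C4, C7, C8 → 4 sp3 carbons.

4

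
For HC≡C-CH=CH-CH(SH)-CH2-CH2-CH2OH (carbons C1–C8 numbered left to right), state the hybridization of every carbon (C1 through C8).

C1 sp, C2 sp, C3 sp2, C4 sp2, C5 sp3, C6 sp3, C7 sp3, C8 sp3

C1 (2 σ bonds, plus two π bonds) has steric number 2: sp.
C2: 2 σ bonds, plus two π bonds; 2 regions of electron density → sp.
C3: 3 σ bonds, plus one π bond — 3 electron domains, sp2.
C4: 3 σ bonds, plus one π bond — 3 electron domains, sp2.
C5 is sp3: 4 σ bonds, 4 electron-density regions.
C6: 4 σ bonds — 4 electron domains, sp3.
C7: 4 σ bonds — 4 electron domains, sp3.
C8 carries 4 σ bonds, giving a steric number of 4, so it is sp3.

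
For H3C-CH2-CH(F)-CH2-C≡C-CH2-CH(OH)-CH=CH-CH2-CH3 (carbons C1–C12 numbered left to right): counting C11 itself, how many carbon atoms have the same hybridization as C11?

C11 is sp3 (only σ bonds).
C1: sp3 ✓
C2: sp3 ✓
C3: sp3 ✓
C4: sp3 ✓
C5: sp
C6: sp
C7: sp3 ✓
C8: sp3 ✓
C9: sp2
C10: sp2
C11: sp3 ✓
C12: sp3 ✓
8 carbons are sp3.

8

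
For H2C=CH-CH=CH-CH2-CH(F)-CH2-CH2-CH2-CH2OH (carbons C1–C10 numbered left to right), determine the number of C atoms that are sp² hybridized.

4

C1: sp2 ✓
C2: sp2 ✓
C3: sp2 ✓
C4: sp2 ✓
C5: sp3
C6: sp3
C7: sp3
C8: sp3
C9: sp3
C10: sp3
C1, C2, C3, C4 → 4 sp2 carbons.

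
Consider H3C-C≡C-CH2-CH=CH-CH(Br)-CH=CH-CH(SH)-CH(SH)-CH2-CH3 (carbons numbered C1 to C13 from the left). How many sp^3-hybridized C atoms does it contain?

C1: sp3 ✓
C2: sp
C3: sp
C4: sp3 ✓
C5: sp2
C6: sp2
C7: sp3 ✓
C8: sp2
C9: sp2
C10: sp3 ✓
C11: sp3 ✓
C12: sp3 ✓
C13: sp3 ✓
C1, C4, C7, C10, C11, C12, C13 → 7 sp3 carbons.

7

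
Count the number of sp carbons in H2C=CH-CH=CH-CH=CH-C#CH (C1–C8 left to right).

2

C1: sp2
C2: sp2
C3: sp2
C4: sp2
C5: sp2
C6: sp2
C7: sp ✓
C8: sp ✓
C7, C8 → 2 sp carbons.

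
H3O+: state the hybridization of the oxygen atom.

Three σ bonds + one lone pair = steric number 4 → sp3.

sp^3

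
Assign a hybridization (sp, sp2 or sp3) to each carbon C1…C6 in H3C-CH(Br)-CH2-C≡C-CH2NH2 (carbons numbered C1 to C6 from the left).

C1: 4 σ bonds; 4 regions of electron density → sp3.
C2 is sp3: 4 σ bonds, 4 electron-density regions.
C3: 4 σ bonds; 4 regions of electron density → sp3.
C4 carries 2 σ bonds, plus two π bonds, giving a steric number of 2, so it is sp.
C5 — 2 σ bonds, plus two π bonds. Steric number 2, so sp.
C6 has 4 σ bonds: steric number 4 → sp3.

C1 sp3, C2 sp3, C3 sp3, C4 sp, C5 sp, C6 sp3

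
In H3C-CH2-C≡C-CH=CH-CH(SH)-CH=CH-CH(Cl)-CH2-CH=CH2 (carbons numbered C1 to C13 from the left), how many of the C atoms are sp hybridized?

C1: sp3
C2: sp3
C3: sp ✓
C4: sp ✓
C5: sp2
C6: sp2
C7: sp3
C8: sp2
C9: sp2
C10: sp3
C11: sp3
C12: sp2
C13: sp2
C3, C4 → 2 sp carbons.

2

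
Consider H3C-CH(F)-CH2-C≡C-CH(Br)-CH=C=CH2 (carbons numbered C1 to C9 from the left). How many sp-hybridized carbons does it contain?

C1: sp3
C2: sp3
C3: sp3
C4: sp ✓
C5: sp ✓
C6: sp3
C7: sp2
C8: sp ✓
C9: sp2
C4, C5, C8 → 3 sp carbons.

3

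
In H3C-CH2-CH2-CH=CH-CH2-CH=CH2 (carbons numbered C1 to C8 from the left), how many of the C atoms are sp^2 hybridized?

4

C1: sp3
C2: sp3
C3: sp3
C4: sp2 ✓
C5: sp2 ✓
C6: sp3
C7: sp2 ✓
C8: sp2 ✓
C4, C5, C7, C8 → 4 sp2 carbons.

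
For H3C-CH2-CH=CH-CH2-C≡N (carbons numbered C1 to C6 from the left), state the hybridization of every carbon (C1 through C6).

C1 sp3, C2 sp3, C3 sp2, C4 sp2, C5 sp3, C6 sp

C1 carries 4 σ bonds, giving a steric number of 4, so it is sp3.
C2: 4 σ bonds — 4 electron domains, sp3.
C3: 3 σ bonds, plus one π bond; 3 regions of electron density → sp2.
C4 (3 σ bonds, plus one π bond) has steric number 3: sp2.
C5 is sp3: 4 σ bonds, 4 electron-density regions.
C6 has 2 σ bonds, plus two π bonds: steric number 2 → sp.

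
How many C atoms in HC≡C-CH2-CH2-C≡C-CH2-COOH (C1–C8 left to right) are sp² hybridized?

1

C1: sp
C2: sp
C3: sp3
C4: sp3
C5: sp
C6: sp
C7: sp3
C8: sp2 ✓
C8 → 1 sp2 carbon.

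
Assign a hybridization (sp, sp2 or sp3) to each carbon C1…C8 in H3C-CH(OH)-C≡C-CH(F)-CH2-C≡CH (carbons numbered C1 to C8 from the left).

C1 sp3, C2 sp3, C3 sp, C4 sp, C5 sp3, C6 sp3, C7 sp, C8 sp

C1: 4 σ bonds — 4 electron domains, sp3.
C2 — 4 σ bonds. Steric number 4, so sp3.
C3 is sp: 2 σ bonds, plus two π bonds, 2 electron-density regions.
C4 — 2 σ bonds, plus two π bonds. Steric number 2, so sp.
C5 — 4 σ bonds. Steric number 4, so sp3.
C6 — 4 σ bonds. Steric number 4, so sp3.
C7 is sp: 2 σ bonds, plus two π bonds, 2 electron-density regions.
C8 is sp: 2 σ bonds, plus two π bonds, 2 electron-density regions.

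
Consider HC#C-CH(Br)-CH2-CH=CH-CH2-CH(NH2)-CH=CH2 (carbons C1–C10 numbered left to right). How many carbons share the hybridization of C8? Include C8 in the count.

C8 is sp3 (only σ bonds).
C1: sp
C2: sp
C3: sp3 ✓
C4: sp3 ✓
C5: sp2
C6: sp2
C7: sp3 ✓
C8: sp3 ✓
C9: sp2
C10: sp2
4 carbons are sp3.

4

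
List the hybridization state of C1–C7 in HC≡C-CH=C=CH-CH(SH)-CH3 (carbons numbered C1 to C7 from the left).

C1 sp, C2 sp, C3 sp2, C4 sp, C5 sp2, C6 sp3, C7 sp3

C1: 2 σ bonds, plus two π bonds; 2 regions of electron density → sp.
C2: 2 σ bonds, plus two π bonds — 2 electron domains, sp.
C3 has 3 σ bonds, plus one π bond: steric number 3 → sp2.
C4 (2 σ bonds, plus two π bonds) has steric number 2: sp.
C5 has 3 σ bonds, plus one π bond: steric number 3 → sp2.
C6 carries 4 σ bonds, giving a steric number of 4, so it is sp3.
C7: 4 σ bonds — 4 electron domains, sp3.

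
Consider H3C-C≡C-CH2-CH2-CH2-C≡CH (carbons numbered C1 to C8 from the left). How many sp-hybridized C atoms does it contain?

4

C1: sp3
C2: sp ✓
C3: sp ✓
C4: sp3
C5: sp3
C6: sp3
C7: sp ✓
C8: sp ✓
C2, C3, C7, C8 → 4 sp carbons.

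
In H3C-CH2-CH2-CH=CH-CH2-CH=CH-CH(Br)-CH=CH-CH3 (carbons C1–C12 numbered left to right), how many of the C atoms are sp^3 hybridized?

6

C1: sp3 ✓
C2: sp3 ✓
C3: sp3 ✓
C4: sp2
C5: sp2
C6: sp3 ✓
C7: sp2
C8: sp2
C9: sp3 ✓
C10: sp2
C11: sp2
C12: sp3 ✓
C1, C2, C3, C6, C9, C12 → 6 sp3 carbons.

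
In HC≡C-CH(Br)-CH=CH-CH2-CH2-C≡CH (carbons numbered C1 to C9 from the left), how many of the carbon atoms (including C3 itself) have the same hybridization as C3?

C3 is sp3 (only σ bonds).
C1: sp
C2: sp
C3: sp3 ✓
C4: sp2
C5: sp2
C6: sp3 ✓
C7: sp3 ✓
C8: sp
C9: sp
3 carbons are sp3.

3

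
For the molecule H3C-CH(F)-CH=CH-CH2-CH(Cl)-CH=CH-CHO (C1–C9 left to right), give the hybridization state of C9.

sp²

C9 is sp2: 3 σ bonds, plus one π bond, 3 electron-density regions.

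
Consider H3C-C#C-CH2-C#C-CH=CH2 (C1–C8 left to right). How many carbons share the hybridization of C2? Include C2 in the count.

4

C2 is sp (two π bonds).
C1: sp3
C2: sp ✓
C3: sp ✓
C4: sp3
C5: sp ✓
C6: sp ✓
C7: sp2
C8: sp2
4 carbons are sp.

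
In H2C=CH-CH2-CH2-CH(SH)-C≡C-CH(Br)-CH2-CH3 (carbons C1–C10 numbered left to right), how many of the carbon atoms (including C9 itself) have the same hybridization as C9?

C9 is sp3 (only σ bonds).
C1: sp2
C2: sp2
C3: sp3 ✓
C4: sp3 ✓
C5: sp3 ✓
C6: sp
C7: sp
C8: sp3 ✓
C9: sp3 ✓
C10: sp3 ✓
6 carbons are sp3.

6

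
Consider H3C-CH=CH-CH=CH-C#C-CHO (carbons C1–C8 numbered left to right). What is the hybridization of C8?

sp^2

C8: 3 σ bonds, plus one π bond; 3 regions of electron density → sp2.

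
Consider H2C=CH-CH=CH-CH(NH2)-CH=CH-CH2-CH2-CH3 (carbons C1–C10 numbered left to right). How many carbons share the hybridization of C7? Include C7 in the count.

6

C7 is sp2 (one π bond).
C1: sp2 ✓
C2: sp2 ✓
C3: sp2 ✓
C4: sp2 ✓
C5: sp3
C6: sp2 ✓
C7: sp2 ✓
C8: sp3
C9: sp3
C10: sp3
6 carbons are sp2.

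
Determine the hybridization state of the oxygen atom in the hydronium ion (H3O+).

sp3

Three σ bonds + one lone pair = steric number 4 → sp3.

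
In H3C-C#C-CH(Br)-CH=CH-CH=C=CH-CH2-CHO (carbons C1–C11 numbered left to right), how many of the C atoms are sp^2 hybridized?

C1: sp3
C2: sp
C3: sp
C4: sp3
C5: sp2 ✓
C6: sp2 ✓
C7: sp2 ✓
C8: sp
C9: sp2 ✓
C10: sp3
C11: sp2 ✓
C5, C6, C7, C9, C11 → 5 sp2 carbons.

5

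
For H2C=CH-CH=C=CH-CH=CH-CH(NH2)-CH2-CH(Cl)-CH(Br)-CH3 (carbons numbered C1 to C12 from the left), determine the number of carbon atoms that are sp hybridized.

1

C1: sp2
C2: sp2
C3: sp2
C4: sp ✓
C5: sp2
C6: sp2
C7: sp2
C8: sp3
C9: sp3
C10: sp3
C11: sp3
C12: sp3
C4 → 1 sp carbon.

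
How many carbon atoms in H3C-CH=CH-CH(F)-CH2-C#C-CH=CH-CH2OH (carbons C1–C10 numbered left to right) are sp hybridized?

2

C1: sp3
C2: sp2
C3: sp2
C4: sp3
C5: sp3
C6: sp ✓
C7: sp ✓
C8: sp2
C9: sp2
C10: sp3
C6, C7 → 2 sp carbons.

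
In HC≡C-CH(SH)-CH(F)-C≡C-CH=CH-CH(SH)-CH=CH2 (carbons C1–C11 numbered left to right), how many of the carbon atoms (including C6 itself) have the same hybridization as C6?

4

C6 is sp (two π bonds).
C1: sp ✓
C2: sp ✓
C3: sp3
C4: sp3
C5: sp ✓
C6: sp ✓
C7: sp2
C8: sp2
C9: sp3
C10: sp2
C11: sp2
4 carbons are sp.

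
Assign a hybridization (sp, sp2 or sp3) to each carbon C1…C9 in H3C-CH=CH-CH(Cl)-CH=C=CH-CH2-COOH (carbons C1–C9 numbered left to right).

C1 is sp3: 4 σ bonds, 4 electron-density regions.
C2: 3 σ bonds, plus one π bond; 3 regions of electron density → sp2.
C3 is sp2: 3 σ bonds, plus one π bond, 3 electron-density regions.
C4 — 4 σ bonds. Steric number 4, so sp3.
C5 (3 σ bonds, plus one π bond) has steric number 3: sp2.
C6 has 2 σ bonds, plus two π bonds: steric number 2 → sp.
C7 carries 3 σ bonds, plus one π bond, giving a steric number of 3, so it is sp2.
C8 is sp3: 4 σ bonds, 4 electron-density regions.
C9: 3 σ bonds, plus one π bond; 3 regions of electron density → sp2.

C1 sp3, C2 sp2, C3 sp2, C4 sp3, C5 sp2, C6 sp, C7 sp2, C8 sp3, C9 sp2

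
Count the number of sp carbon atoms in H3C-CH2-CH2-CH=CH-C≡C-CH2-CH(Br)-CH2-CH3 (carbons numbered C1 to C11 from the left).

C1: sp3
C2: sp3
C3: sp3
C4: sp2
C5: sp2
C6: sp ✓
C7: sp ✓
C8: sp3
C9: sp3
C10: sp3
C11: sp3
C6, C7 → 2 sp carbons.

2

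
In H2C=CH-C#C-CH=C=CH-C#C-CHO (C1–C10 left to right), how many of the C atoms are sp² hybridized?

5

C1: sp2 ✓
C2: sp2 ✓
C3: sp
C4: sp
C5: sp2 ✓
C6: sp
C7: sp2 ✓
C8: sp
C9: sp
C10: sp2 ✓
C1, C2, C5, C7, C10 → 5 sp2 carbons.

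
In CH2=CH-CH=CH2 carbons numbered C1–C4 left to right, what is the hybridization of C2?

sp^2

C2 (3 σ bonds, plus one π bond) has steric number 3: sp2.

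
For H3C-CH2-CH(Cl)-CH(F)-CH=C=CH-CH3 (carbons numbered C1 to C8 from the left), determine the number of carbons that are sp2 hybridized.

C1: sp3
C2: sp3
C3: sp3
C4: sp3
C5: sp2 ✓
C6: sp
C7: sp2 ✓
C8: sp3
C5, C7 → 2 sp2 carbons.

2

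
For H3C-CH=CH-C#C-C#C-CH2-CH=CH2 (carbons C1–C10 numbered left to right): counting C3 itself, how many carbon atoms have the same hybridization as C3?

4

C3 is sp2 (one π bond).
C1: sp3
C2: sp2 ✓
C3: sp2 ✓
C4: sp
C5: sp
C6: sp
C7: sp
C8: sp3
C9: sp2 ✓
C10: sp2 ✓
4 carbons are sp2.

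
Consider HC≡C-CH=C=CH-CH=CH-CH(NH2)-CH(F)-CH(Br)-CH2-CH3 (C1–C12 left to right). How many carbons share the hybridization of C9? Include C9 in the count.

C9 is sp3 (only σ bonds).
C1: sp
C2: sp
C3: sp2
C4: sp
C5: sp2
C6: sp2
C7: sp2
C8: sp3 ✓
C9: sp3 ✓
C10: sp3 ✓
C11: sp3 ✓
C12: sp3 ✓
5 carbons are sp3.

5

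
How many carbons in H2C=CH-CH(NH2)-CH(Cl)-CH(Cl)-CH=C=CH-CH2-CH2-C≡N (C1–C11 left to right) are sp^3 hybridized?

C1: sp2
C2: sp2
C3: sp3 ✓
C4: sp3 ✓
C5: sp3 ✓
C6: sp2
C7: sp
C8: sp2
C9: sp3 ✓
C10: sp3 ✓
C11: sp
C3, C4, C5, C9, C10 → 5 sp3 carbons.

5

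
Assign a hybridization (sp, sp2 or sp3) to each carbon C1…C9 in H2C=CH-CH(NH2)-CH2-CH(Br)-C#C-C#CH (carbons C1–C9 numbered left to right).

C1 sp2, C2 sp2, C3 sp3, C4 sp3, C5 sp3, C6 sp, C7 sp, C8 sp, C9 sp

C1 is sp2: 3 σ bonds, plus one π bond, 3 electron-density regions.
C2 (3 σ bonds, plus one π bond) has steric number 3: sp2.
C3 has 4 σ bonds: steric number 4 → sp3.
C4 carries 4 σ bonds, giving a steric number of 4, so it is sp3.
C5 has 4 σ bonds: steric number 4 → sp3.
C6: 2 σ bonds, plus two π bonds; 2 regions of electron density → sp.
C7 (2 σ bonds, plus two π bonds) has steric number 2: sp.
C8: 2 σ bonds, plus two π bonds — 2 electron domains, sp.
C9: 2 σ bonds, plus two π bonds — 2 electron domains, sp.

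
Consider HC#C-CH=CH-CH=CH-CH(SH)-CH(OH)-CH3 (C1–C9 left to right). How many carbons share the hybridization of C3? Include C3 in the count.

4

C3 is sp2 (one π bond).
C1: sp
C2: sp
C3: sp2 ✓
C4: sp2 ✓
C5: sp2 ✓
C6: sp2 ✓
C7: sp3
C8: sp3
C9: sp3
4 carbons are sp2.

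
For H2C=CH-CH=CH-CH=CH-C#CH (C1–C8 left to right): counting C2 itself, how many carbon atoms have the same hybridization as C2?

C2 is sp2 (one π bond).
C1: sp2 ✓
C2: sp2 ✓
C3: sp2 ✓
C4: sp2 ✓
C5: sp2 ✓
C6: sp2 ✓
C7: sp
C8: sp
6 carbons are sp2.

6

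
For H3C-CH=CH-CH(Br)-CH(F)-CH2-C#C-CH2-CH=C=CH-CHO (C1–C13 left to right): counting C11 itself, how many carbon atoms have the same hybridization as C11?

C11 is sp (two π bonds).
C1: sp3
C2: sp2
C3: sp2
C4: sp3
C5: sp3
C6: sp3
C7: sp ✓
C8: sp ✓
C9: sp3
C10: sp2
C11: sp ✓
C12: sp2
C13: sp2
3 carbons are sp.

3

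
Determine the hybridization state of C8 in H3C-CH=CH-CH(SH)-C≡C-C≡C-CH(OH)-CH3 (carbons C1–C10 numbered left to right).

sp

C8 has 2 σ bonds, plus two π bonds: steric number 2 → sp.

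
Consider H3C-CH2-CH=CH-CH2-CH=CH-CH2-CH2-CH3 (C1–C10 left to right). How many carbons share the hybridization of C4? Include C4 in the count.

4

C4 is sp2 (one π bond).
C1: sp3
C2: sp3
C3: sp2 ✓
C4: sp2 ✓
C5: sp3
C6: sp2 ✓
C7: sp2 ✓
C8: sp3
C9: sp3
C10: sp3
4 carbons are sp2.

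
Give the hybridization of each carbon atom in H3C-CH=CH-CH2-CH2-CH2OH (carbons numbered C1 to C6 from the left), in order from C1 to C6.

C1 is sp3: 4 σ bonds, 4 electron-density regions.
C2 has 3 σ bonds, plus one π bond: steric number 3 → sp2.
C3 — 3 σ bonds, plus one π bond. Steric number 3, so sp2.
C4 has 4 σ bonds: steric number 4 → sp3.
C5 is sp3: 4 σ bonds, 4 electron-density regions.
C6 (4 σ bonds) has steric number 4: sp3.

C1 sp3, C2 sp2, C3 sp2, C4 sp3, C5 sp3, C6 sp3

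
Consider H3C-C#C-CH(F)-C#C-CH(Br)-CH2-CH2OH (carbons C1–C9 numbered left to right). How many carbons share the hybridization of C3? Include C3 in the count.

C3 is sp (two π bonds).
C1: sp3
C2: sp ✓
C3: sp ✓
C4: sp3
C5: sp ✓
C6: sp ✓
C7: sp3
C8: sp3
C9: sp3
4 carbons are sp.

4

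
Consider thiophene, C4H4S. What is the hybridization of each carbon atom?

Each carbon atom: 3 σ bonds, plus one π bond; 3 regions of electron density → sp2.

sp2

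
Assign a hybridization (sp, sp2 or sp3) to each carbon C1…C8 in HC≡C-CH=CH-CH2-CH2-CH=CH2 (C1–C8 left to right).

C1 has 2 σ bonds, plus two π bonds: steric number 2 → sp.
C2: 2 σ bonds, plus two π bonds; 2 regions of electron density → sp.
C3 has 3 σ bonds, plus one π bond: steric number 3 → sp2.
C4 is sp2: 3 σ bonds, plus one π bond, 3 electron-density regions.
C5 carries 4 σ bonds, giving a steric number of 4, so it is sp3.
C6 carries 4 σ bonds, giving a steric number of 4, so it is sp3.
C7 carries 3 σ bonds, plus one π bond, giving a steric number of 3, so it is sp2.
C8 (3 σ bonds, plus one π bond) has steric number 3: sp2.

C1 sp, C2 sp, C3 sp2, C4 sp2, C5 sp3, C6 sp3, C7 sp2, C8 sp2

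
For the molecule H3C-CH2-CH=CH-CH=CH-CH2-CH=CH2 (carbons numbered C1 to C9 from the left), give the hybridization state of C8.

C8 has 3 σ bonds, plus one π bond: steric number 3 → sp2.

sp^2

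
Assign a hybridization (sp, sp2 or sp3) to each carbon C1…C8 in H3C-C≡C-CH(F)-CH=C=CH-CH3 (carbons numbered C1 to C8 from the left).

C1 sp3, C2 sp, C3 sp, C4 sp3, C5 sp2, C6 sp, C7 sp2, C8 sp3

C1 carries 4 σ bonds, giving a steric number of 4, so it is sp3.
C2 carries 2 σ bonds, plus two π bonds, giving a steric number of 2, so it is sp.
C3: 2 σ bonds, plus two π bonds; 2 regions of electron density → sp.
C4 carries 4 σ bonds, giving a steric number of 4, so it is sp3.
C5 (3 σ bonds, plus one π bond) has steric number 3: sp2.
C6 (2 σ bonds, plus two π bonds) has steric number 2: sp.
C7 carries 3 σ bonds, plus one π bond, giving a steric number of 3, so it is sp2.
C8: 4 σ bonds — 4 electron domains, sp3.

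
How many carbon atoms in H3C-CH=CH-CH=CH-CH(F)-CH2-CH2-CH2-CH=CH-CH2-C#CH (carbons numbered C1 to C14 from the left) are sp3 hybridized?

C1: sp3 ✓
C2: sp2
C3: sp2
C4: sp2
C5: sp2
C6: sp3 ✓
C7: sp3 ✓
C8: sp3 ✓
C9: sp3 ✓
C10: sp2
C11: sp2
C12: sp3 ✓
C13: sp
C14: sp
C1, C6, C7, C8, C9, C12 → 6 sp3 carbons.

6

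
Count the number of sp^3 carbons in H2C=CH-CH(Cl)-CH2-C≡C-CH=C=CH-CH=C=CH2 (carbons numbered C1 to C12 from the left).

2

C1: sp2
C2: sp2
C3: sp3 ✓
C4: sp3 ✓
C5: sp
C6: sp
C7: sp2
C8: sp
C9: sp2
C10: sp2
C11: sp
C12: sp2
C3, C4 → 2 sp3 carbons.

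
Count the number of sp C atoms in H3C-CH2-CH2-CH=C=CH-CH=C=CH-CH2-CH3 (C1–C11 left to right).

C1: sp3
C2: sp3
C3: sp3
C4: sp2
C5: sp ✓
C6: sp2
C7: sp2
C8: sp ✓
C9: sp2
C10: sp3
C11: sp3
C5, C8 → 2 sp carbons.

2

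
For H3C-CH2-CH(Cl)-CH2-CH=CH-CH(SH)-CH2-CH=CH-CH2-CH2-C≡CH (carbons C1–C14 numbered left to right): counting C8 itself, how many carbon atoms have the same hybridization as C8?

8

C8 is sp3 (only σ bonds).
C1: sp3 ✓
C2: sp3 ✓
C3: sp3 ✓
C4: sp3 ✓
C5: sp2
C6: sp2
C7: sp3 ✓
C8: sp3 ✓
C9: sp2
C10: sp2
C11: sp3 ✓
C12: sp3 ✓
C13: sp
C14: sp
8 carbons are sp3.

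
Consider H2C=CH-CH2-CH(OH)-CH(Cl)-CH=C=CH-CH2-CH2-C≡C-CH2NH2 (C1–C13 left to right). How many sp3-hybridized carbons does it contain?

C1: sp2
C2: sp2
C3: sp3 ✓
C4: sp3 ✓
C5: sp3 ✓
C6: sp2
C7: sp
C8: sp2
C9: sp3 ✓
C10: sp3 ✓
C11: sp
C12: sp
C13: sp3 ✓
C3, C4, C5, C9, C10, C13 → 6 sp3 carbons.

6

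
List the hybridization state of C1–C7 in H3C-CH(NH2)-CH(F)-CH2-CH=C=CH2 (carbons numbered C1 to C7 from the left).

C1 sp3, C2 sp3, C3 sp3, C4 sp3, C5 sp2, C6 sp, C7 sp2

C1 (4 σ bonds) has steric number 4: sp3.
C2: 4 σ bonds; 4 regions of electron density → sp3.
C3 — 4 σ bonds. Steric number 4, so sp3.
C4 — 4 σ bonds. Steric number 4, so sp3.
C5 is sp2: 3 σ bonds, plus one π bond, 3 electron-density regions.
C6 is sp: 2 σ bonds, plus two π bonds, 2 electron-density regions.
C7: 3 σ bonds, plus one π bond — 3 electron domains, sp2.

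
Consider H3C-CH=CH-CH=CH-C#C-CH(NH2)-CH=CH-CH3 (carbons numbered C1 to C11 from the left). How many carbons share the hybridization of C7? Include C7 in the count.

C7 is sp (two π bonds).
C1: sp3
C2: sp2
C3: sp2
C4: sp2
C5: sp2
C6: sp ✓
C7: sp ✓
C8: sp3
C9: sp2
C10: sp2
C11: sp3
2 carbons are sp.

2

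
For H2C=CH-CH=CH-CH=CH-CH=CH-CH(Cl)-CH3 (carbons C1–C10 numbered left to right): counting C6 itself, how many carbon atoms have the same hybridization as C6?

8

C6 is sp2 (one π bond).
C1: sp2 ✓
C2: sp2 ✓
C3: sp2 ✓
C4: sp2 ✓
C5: sp2 ✓
C6: sp2 ✓
C7: sp2 ✓
C8: sp2 ✓
C9: sp3
C10: sp3
8 carbons are sp2.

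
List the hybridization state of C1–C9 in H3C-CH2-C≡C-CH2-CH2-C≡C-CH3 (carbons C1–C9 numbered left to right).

C1 is sp3: 4 σ bonds, 4 electron-density regions.
C2 carries 4 σ bonds, giving a steric number of 4, so it is sp3.
C3 — 2 σ bonds, plus two π bonds. Steric number 2, so sp.
C4: 2 σ bonds, plus two π bonds — 2 electron domains, sp.
C5: 4 σ bonds — 4 electron domains, sp3.
C6 — 4 σ bonds. Steric number 4, so sp3.
C7: 2 σ bonds, plus two π bonds; 2 regions of electron density → sp.
C8: 2 σ bonds, plus two π bonds — 2 electron domains, sp.
C9: 4 σ bonds; 4 regions of electron density → sp3.

C1 sp3, C2 sp3, C3 sp, C4 sp, C5 sp3, C6 sp3, C7 sp, C8 sp, C9 sp3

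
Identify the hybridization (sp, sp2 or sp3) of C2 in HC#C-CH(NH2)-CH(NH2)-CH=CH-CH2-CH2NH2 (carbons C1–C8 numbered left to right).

sp

C2 has 2 σ bonds, plus two π bonds: steric number 2 → sp.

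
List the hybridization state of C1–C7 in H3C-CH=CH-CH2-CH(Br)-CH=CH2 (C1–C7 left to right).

C1 has 4 σ bonds: steric number 4 → sp3.
C2 has 3 σ bonds, plus one π bond: steric number 3 → sp2.
C3 has 3 σ bonds, plus one π bond: steric number 3 → sp2.
C4 is sp3: 4 σ bonds, 4 electron-density regions.
C5 is sp3: 4 σ bonds, 4 electron-density regions.
C6 is sp2: 3 σ bonds, plus one π bond, 3 electron-density regions.
C7: 3 σ bonds, plus one π bond — 3 electron domains, sp2.

C1 sp3, C2 sp2, C3 sp2, C4 sp3, C5 sp3, C6 sp2, C7 sp2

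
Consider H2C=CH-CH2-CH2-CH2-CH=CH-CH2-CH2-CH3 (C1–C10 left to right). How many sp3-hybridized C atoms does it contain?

6

C1: sp2
C2: sp2
C3: sp3 ✓
C4: sp3 ✓
C5: sp3 ✓
C6: sp2
C7: sp2
C8: sp3 ✓
C9: sp3 ✓
C10: sp3 ✓
C3, C4, C5, C8, C9, C10 → 6 sp3 carbons.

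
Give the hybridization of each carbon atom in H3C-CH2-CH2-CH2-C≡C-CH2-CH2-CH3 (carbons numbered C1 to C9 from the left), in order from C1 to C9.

C1 (4 σ bonds) has steric number 4: sp3.
C2: 4 σ bonds — 4 electron domains, sp3.
C3 has 4 σ bonds: steric number 4 → sp3.
C4 — 4 σ bonds. Steric number 4, so sp3.
C5: 2 σ bonds, plus two π bonds — 2 electron domains, sp.
C6 is sp: 2 σ bonds, plus two π bonds, 2 electron-density regions.
C7: 4 σ bonds — 4 electron domains, sp3.
C8: 4 σ bonds — 4 electron domains, sp3.
C9: 4 σ bonds; 4 regions of electron density → sp3.

C1 sp3, C2 sp3, C3 sp3, C4 sp3, C5 sp, C6 sp, C7 sp3, C8 sp3, C9 sp3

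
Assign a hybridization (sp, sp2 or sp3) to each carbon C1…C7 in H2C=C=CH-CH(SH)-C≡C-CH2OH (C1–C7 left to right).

C1 sp2, C2 sp, C3 sp2, C4 sp3, C5 sp, C6 sp, C7 sp3

C1 (3 σ bonds, plus one π bond) has steric number 3: sp2.
C2 (2 σ bonds, plus two π bonds) has steric number 2: sp.
C3 carries 3 σ bonds, plus one π bond, giving a steric number of 3, so it is sp2.
C4: 4 σ bonds — 4 electron domains, sp3.
C5 has 2 σ bonds, plus two π bonds: steric number 2 → sp.
C6 carries 2 σ bonds, plus two π bonds, giving a steric number of 2, so it is sp.
C7: 4 σ bonds; 4 regions of electron density → sp3.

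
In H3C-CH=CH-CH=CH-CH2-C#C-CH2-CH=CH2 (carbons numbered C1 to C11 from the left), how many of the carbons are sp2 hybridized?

C1: sp3
C2: sp2 ✓
C3: sp2 ✓
C4: sp2 ✓
C5: sp2 ✓
C6: sp3
C7: sp
C8: sp
C9: sp3
C10: sp2 ✓
C11: sp2 ✓
C2, C3, C4, C5, C10, C11 → 6 sp2 carbons.

6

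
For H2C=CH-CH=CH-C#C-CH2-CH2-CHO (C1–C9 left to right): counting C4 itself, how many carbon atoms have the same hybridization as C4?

C4 is sp2 (one π bond).
C1: sp2 ✓
C2: sp2 ✓
C3: sp2 ✓
C4: sp2 ✓
C5: sp
C6: sp
C7: sp3
C8: sp3
C9: sp2 ✓
5 carbons are sp2.

5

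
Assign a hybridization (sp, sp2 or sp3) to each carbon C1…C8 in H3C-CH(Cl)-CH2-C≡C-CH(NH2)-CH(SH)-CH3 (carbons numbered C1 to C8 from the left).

C1 sp3, C2 sp3, C3 sp3, C4 sp, C5 sp, C6 sp3, C7 sp3, C8 sp3

C1 (4 σ bonds) has steric number 4: sp3.
C2: 4 σ bonds; 4 regions of electron density → sp3.
C3 carries 4 σ bonds, giving a steric number of 4, so it is sp3.
C4 has 2 σ bonds, plus two π bonds: steric number 2 → sp.
C5: 2 σ bonds, plus two π bonds — 2 electron domains, sp.
C6 — 4 σ bonds. Steric number 4, so sp3.
C7: 4 σ bonds; 4 regions of electron density → sp3.
C8 carries 4 σ bonds, giving a steric number of 4, so it is sp3.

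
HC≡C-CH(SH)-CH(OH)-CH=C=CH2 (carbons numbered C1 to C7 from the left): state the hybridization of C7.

C7 is sp2: 3 σ bonds, plus one π bond, 3 electron-density regions.

sp2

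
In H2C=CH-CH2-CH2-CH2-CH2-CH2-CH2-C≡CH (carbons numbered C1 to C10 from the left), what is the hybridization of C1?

sp2

C1 is sp2: 3 σ bonds, plus one π bond, 3 electron-density regions.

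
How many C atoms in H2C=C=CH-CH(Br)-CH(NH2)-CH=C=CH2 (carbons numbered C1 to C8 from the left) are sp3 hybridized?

C1: sp2
C2: sp
C3: sp2
C4: sp3 ✓
C5: sp3 ✓
C6: sp2
C7: sp
C8: sp2
C4, C5 → 2 sp3 carbons.

2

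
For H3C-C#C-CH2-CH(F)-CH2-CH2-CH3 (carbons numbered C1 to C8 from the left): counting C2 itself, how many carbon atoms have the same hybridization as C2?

2

C2 is sp (two π bonds).
C1: sp3
C2: sp ✓
C3: sp ✓
C4: sp3
C5: sp3
C6: sp3
C7: sp3
C8: sp3
2 carbons are sp.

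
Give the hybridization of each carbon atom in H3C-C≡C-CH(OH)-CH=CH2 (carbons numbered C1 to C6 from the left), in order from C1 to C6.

C1 (4 σ bonds) has steric number 4: sp3.
C2: 2 σ bonds, plus two π bonds — 2 electron domains, sp.
C3 has 2 σ bonds, plus two π bonds: steric number 2 → sp.
C4 — 4 σ bonds. Steric number 4, so sp3.
C5 has 3 σ bonds, plus one π bond: steric number 3 → sp2.
C6: 3 σ bonds, plus one π bond; 3 regions of electron density → sp2.

C1 sp3, C2 sp, C3 sp, C4 sp3, C5 sp2, C6 sp2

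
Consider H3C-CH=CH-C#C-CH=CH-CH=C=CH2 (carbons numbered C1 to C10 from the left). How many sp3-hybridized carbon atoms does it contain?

1

C1: sp3 ✓
C2: sp2
C3: sp2
C4: sp
C5: sp
C6: sp2
C7: sp2
C8: sp2
C9: sp
C10: sp2
C1 → 1 sp3 carbon.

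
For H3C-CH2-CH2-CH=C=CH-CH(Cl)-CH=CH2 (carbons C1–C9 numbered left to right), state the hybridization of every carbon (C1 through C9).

C1 sp3, C2 sp3, C3 sp3, C4 sp2, C5 sp, C6 sp2, C7 sp3, C8 sp2, C9 sp2

C1: 4 σ bonds — 4 electron domains, sp3.
C2 carries 4 σ bonds, giving a steric number of 4, so it is sp3.
C3 (4 σ bonds) has steric number 4: sp3.
C4 carries 3 σ bonds, plus one π bond, giving a steric number of 3, so it is sp2.
C5 is sp: 2 σ bonds, plus two π bonds, 2 electron-density regions.
C6 carries 3 σ bonds, plus one π bond, giving a steric number of 3, so it is sp2.
C7 carries 4 σ bonds, giving a steric number of 4, so it is sp3.
C8: 3 σ bonds, plus one π bond — 3 electron domains, sp2.
C9 — 3 σ bonds, plus one π bond. Steric number 3, so sp2.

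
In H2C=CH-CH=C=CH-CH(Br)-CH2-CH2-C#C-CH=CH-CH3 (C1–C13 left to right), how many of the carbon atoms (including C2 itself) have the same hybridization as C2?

C2 is sp2 (one π bond).
C1: sp2 ✓
C2: sp2 ✓
C3: sp2 ✓
C4: sp
C5: sp2 ✓
C6: sp3
C7: sp3
C8: sp3
C9: sp
C10: sp
C11: sp2 ✓
C12: sp2 ✓
C13: sp3
6 carbons are sp2.

6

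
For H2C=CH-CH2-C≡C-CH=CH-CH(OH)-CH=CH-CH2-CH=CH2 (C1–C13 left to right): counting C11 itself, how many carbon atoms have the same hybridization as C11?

C11 is sp3 (only σ bonds).
C1: sp2
C2: sp2
C3: sp3 ✓
C4: sp
C5: sp
C6: sp2
C7: sp2
C8: sp3 ✓
C9: sp2
C10: sp2
C11: sp3 ✓
C12: sp2
C13: sp2
3 carbons are sp3.

3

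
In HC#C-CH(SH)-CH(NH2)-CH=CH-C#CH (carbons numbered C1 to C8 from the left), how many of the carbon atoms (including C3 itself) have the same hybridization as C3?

2

C3 is sp3 (only σ bonds).
C1: sp
C2: sp
C3: sp3 ✓
C4: sp3 ✓
C5: sp2
C6: sp2
C7: sp
C8: sp
2 carbons are sp3.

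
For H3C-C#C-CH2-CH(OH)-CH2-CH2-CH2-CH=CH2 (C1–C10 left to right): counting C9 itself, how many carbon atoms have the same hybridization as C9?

C9 is sp2 (one π bond).
C1: sp3
C2: sp
C3: sp
C4: sp3
C5: sp3
C6: sp3
C7: sp3
C8: sp3
C9: sp2 ✓
C10: sp2 ✓
2 carbons are sp2.

2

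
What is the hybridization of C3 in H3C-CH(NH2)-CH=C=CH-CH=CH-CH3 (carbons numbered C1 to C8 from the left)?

sp^2

C3 — 3 σ bonds, plus one π bond. Steric number 3, so sp2.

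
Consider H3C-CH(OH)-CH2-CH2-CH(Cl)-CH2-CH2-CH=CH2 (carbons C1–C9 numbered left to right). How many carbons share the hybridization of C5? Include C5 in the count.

C5 is sp3 (only σ bonds).
C1: sp3 ✓
C2: sp3 ✓
C3: sp3 ✓
C4: sp3 ✓
C5: sp3 ✓
C6: sp3 ✓
C7: sp3 ✓
C8: sp2
C9: sp2
7 carbons are sp3.

7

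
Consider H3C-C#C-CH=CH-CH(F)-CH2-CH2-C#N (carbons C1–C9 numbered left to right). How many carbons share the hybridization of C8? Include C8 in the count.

4

C8 is sp3 (only σ bonds).
C1: sp3 ✓
C2: sp
C3: sp
C4: sp2
C5: sp2
C6: sp3 ✓
C7: sp3 ✓
C8: sp3 ✓
C9: sp
4 carbons are sp3.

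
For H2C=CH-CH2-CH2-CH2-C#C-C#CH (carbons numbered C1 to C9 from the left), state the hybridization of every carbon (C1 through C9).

C1 has 3 σ bonds, plus one π bond: steric number 3 → sp2.
C2: 3 σ bonds, plus one π bond — 3 electron domains, sp2.
C3: 4 σ bonds; 4 regions of electron density → sp3.
C4 has 4 σ bonds: steric number 4 → sp3.
C5 has 4 σ bonds: steric number 4 → sp3.
C6 carries 2 σ bonds, plus two π bonds, giving a steric number of 2, so it is sp.
C7: 2 σ bonds, plus two π bonds — 2 electron domains, sp.
C8 — 2 σ bonds, plus two π bonds. Steric number 2, so sp.
C9 is sp: 2 σ bonds, plus two π bonds, 2 electron-density regions.

C1 sp2, C2 sp2, C3 sp3, C4 sp3, C5 sp3, C6 sp, C7 sp, C8 sp, C9 sp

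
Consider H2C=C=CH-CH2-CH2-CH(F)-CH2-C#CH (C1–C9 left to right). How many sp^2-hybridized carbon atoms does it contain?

C1: sp2 ✓
C2: sp
C3: sp2 ✓
C4: sp3
C5: sp3
C6: sp3
C7: sp3
C8: sp
C9: sp
C1, C3 → 2 sp2 carbons.

2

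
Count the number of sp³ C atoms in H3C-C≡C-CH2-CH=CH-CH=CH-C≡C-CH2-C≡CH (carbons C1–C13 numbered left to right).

3

C1: sp3 ✓
C2: sp
C3: sp
C4: sp3 ✓
C5: sp2
C6: sp2
C7: sp2
C8: sp2
C9: sp
C10: sp
C11: sp3 ✓
C12: sp
C13: sp
C1, C4, C11 → 3 sp3 carbons.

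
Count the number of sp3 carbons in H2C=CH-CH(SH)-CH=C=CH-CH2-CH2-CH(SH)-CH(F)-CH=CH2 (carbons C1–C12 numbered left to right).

5

C1: sp2
C2: sp2
C3: sp3 ✓
C4: sp2
C5: sp
C6: sp2
C7: sp3 ✓
C8: sp3 ✓
C9: sp3 ✓
C10: sp3 ✓
C11: sp2
C12: sp2
C3, C7, C8, C9, C10 → 5 sp3 carbons.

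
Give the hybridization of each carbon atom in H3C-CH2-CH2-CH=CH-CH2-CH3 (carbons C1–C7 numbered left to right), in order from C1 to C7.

C1 sp3, C2 sp3, C3 sp3, C4 sp2, C5 sp2, C6 sp3, C7 sp3

C1 has 4 σ bonds: steric number 4 → sp3.
C2 is sp3: 4 σ bonds, 4 electron-density regions.
C3 carries 4 σ bonds, giving a steric number of 4, so it is sp3.
C4 (3 σ bonds, plus one π bond) has steric number 3: sp2.
C5 has 3 σ bonds, plus one π bond: steric number 3 → sp2.
C6 — 4 σ bonds. Steric number 4, so sp3.
C7 has 4 σ bonds: steric number 4 → sp3.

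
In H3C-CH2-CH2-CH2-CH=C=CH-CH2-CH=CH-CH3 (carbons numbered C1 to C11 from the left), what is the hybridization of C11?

sp^3

C11: 4 σ bonds — 4 electron domains, sp3.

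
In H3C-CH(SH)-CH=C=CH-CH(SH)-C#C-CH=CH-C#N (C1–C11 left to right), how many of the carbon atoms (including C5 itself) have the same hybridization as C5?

4

C5 is sp2 (one π bond).
C1: sp3
C2: sp3
C3: sp2 ✓
C4: sp
C5: sp2 ✓
C6: sp3
C7: sp
C8: sp
C9: sp2 ✓
C10: sp2 ✓
C11: sp
4 carbons are sp2.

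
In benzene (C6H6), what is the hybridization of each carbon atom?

sp²

Every ring carbon has three σ bonds and contributes one p electron to the aromatic π system.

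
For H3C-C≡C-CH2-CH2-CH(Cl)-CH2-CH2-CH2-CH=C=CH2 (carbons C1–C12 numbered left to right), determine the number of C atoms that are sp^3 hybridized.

C1: sp3 ✓
C2: sp
C3: sp
C4: sp3 ✓
C5: sp3 ✓
C6: sp3 ✓
C7: sp3 ✓
C8: sp3 ✓
C9: sp3 ✓
C10: sp2
C11: sp
C12: sp2
C1, C4, C5, C6, C7, C8, C9 → 7 sp3 carbons.

7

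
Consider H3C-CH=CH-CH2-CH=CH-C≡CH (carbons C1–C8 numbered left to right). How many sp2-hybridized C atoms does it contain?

4

C1: sp3
C2: sp2 ✓
C3: sp2 ✓
C4: sp3
C5: sp2 ✓
C6: sp2 ✓
C7: sp
C8: sp
C2, C3, C5, C6 → 4 sp2 carbons.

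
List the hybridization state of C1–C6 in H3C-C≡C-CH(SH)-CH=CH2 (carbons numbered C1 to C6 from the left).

C1: 4 σ bonds; 4 regions of electron density → sp3.
C2: 2 σ bonds, plus two π bonds — 2 electron domains, sp.
C3: 2 σ bonds, plus two π bonds; 2 regions of electron density → sp.
C4: 4 σ bonds — 4 electron domains, sp3.
C5 — 3 σ bonds, plus one π bond. Steric number 3, so sp2.
C6 — 3 σ bonds, plus one π bond. Steric number 3, so sp2.

C1 sp3, C2 sp, C3 sp, C4 sp3, C5 sp2, C6 sp2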